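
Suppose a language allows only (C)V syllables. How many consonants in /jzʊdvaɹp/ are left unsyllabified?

Syllabifying with onset maximization leaves /j/, /d/, /ɹ/, /p/ stranded (no codas are permitted; onsets are limited to one consonant).

4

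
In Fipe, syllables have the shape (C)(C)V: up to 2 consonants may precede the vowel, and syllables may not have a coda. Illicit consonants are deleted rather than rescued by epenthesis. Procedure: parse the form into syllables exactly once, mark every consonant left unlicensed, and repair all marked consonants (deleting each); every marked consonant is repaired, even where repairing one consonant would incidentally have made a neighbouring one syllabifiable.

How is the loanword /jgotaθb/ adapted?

Under (C)(C)V, the unsyllabifiable consonants are /θ/, /b/ (no codas are permitted; onsets may contain at most 2 consonants).
Each unlicensed consonant is deleted: /θ/, /b/.

jgota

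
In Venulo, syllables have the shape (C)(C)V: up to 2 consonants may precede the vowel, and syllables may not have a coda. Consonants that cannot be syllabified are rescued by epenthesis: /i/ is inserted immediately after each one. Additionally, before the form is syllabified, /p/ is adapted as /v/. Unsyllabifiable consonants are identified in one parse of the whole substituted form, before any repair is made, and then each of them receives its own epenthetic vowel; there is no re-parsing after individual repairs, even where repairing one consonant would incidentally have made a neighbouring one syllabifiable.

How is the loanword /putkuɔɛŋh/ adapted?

vutkuɔɛŋihi

Substitution: /p/ → /v/, giving /vutkuɔɛŋh/.
Under (C)(C)V, the unsyllabifiable consonants are /ŋ/, /h/ (no codas are permitted; onsets may contain at most 2 consonants).
Each unlicensed consonant becomes the onset of a new syllable: /ŋ/ → /ŋi/, /h/ → /hi/.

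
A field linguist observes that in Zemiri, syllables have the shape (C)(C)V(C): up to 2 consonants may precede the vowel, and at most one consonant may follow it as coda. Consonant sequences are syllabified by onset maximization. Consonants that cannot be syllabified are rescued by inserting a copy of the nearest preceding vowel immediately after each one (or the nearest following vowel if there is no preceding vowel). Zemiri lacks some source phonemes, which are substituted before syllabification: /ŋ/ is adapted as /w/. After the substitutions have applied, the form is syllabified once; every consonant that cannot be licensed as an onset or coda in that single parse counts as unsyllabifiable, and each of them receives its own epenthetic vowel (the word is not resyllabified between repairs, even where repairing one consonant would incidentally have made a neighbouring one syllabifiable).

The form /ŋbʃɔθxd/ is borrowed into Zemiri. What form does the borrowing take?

Substitution: /ŋ/ → /w/, giving /wbʃɔθxd/.
Under (C)(C)V(C), the unsyllabifiable consonants are /w/, /x/, /d/ (at most one coda consonant is licensed; onsets may contain at most 2 consonants).
Each unlicensed consonant becomes the onset of a new syllable: /w/ → /wɔ/, /x/ → /xɔ/, /d/ → /dɔ/.

wɔbʃɔθxɔdɔ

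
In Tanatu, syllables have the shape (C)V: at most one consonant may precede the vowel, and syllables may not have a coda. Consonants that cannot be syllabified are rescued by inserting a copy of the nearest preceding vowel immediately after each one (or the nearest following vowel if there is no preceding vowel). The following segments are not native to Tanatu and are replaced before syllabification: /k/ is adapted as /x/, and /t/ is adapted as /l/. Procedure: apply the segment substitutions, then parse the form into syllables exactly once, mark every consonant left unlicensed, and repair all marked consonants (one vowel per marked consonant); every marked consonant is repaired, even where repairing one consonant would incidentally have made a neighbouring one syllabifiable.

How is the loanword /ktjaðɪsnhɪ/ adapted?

xalajaðɪsɪnɪhɪ

Substitution: /k/ → /x/, /t/ → /l/, giving /xljaðɪsnhɪ/.
Under (C)V, the unsyllabifiable consonants are /x/, /l/, /s/, /n/ (no codas are permitted; onsets are limited to one consonant).
Inserting the epenthetic vowel yields /x/ → /xa/, /l/ → /la/, /s/ → /sɪ/, /n/ → /nɪ/.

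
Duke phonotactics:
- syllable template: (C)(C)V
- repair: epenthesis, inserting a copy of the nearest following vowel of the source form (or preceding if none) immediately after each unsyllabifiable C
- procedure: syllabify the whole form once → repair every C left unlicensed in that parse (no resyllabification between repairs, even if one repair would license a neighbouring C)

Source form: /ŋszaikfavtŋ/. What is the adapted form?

The consonants /ŋ/, /v/, /t/, /ŋ/ cannot be parsed into a legal (C)(C)V syllable (no codas are permitted; onsets may contain at most 2 consonants).
Epenthesis after each stranded consonant: /ŋ/ → /ŋa/, /v/ → /va/, /t/ → /ta/, /ŋ/ → /ŋa/.

ŋaszaikfavataŋa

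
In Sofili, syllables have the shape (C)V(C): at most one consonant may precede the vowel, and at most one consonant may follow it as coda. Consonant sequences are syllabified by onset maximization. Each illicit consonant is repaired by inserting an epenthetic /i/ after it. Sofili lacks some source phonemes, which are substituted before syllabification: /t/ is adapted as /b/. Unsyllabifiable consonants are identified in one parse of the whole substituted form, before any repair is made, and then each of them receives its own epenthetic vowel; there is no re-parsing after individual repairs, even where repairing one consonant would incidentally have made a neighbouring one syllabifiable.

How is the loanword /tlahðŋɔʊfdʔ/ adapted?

Substitution: /t/ → /b/, giving /blahðŋɔʊfdʔ/.
Under (C)V(C), the unsyllabifiable consonants are /b/, /ð/, /d/, /ʔ/ (at most one coda consonant is licensed; onsets are limited to one consonant).
Each unlicensed consonant becomes the onset of a new syllable: /b/ → /bi/, /ð/ → /ði/, /d/ → /di/, /ʔ/ → /ʔi/.

bilahðiŋɔʊfdiʔi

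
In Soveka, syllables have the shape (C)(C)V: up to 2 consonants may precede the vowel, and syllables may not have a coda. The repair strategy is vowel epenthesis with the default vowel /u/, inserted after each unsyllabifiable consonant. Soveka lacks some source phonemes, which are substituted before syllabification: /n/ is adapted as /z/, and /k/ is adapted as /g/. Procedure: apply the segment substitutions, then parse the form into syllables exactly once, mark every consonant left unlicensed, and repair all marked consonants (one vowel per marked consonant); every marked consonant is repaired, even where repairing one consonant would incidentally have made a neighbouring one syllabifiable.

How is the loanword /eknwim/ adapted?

eguzwimu

Substitution: /k/ → /g/, /n/ → /z/, giving /egzwim/.
The consonants /g/, /m/ cannot be parsed into a legal (C)(C)V syllable (no codas are permitted; onsets may contain at most 2 consonants).
Each unlicensed consonant becomes the onset of a new syllable: /g/ → /gu/, /m/ → /mu/.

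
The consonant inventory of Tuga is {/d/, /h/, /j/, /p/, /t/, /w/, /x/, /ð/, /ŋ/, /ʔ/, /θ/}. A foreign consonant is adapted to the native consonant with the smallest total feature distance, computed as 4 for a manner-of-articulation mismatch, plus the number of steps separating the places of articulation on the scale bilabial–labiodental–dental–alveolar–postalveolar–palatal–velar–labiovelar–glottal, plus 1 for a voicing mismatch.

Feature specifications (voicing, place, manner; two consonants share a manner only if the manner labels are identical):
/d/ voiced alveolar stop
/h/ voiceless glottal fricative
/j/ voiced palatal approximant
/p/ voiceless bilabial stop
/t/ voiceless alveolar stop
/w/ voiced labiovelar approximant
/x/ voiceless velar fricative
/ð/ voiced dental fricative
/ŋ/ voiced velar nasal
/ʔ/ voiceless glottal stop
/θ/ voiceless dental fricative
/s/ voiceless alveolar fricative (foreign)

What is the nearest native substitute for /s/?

θ

/θ/ is closest: same manner (fricative), place distance 1 (alveolar→dental), same voicing; total 1. Next closest is /ð/ at distance 2.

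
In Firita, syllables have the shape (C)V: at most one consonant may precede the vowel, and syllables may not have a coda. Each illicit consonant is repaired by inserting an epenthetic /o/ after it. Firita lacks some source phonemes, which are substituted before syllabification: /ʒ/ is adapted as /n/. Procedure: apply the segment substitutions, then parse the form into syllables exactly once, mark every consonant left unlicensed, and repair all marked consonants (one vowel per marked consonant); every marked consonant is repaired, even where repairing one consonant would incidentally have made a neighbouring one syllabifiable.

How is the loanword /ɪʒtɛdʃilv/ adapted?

Substitution: /ʒ/ → /n/, giving /ɪntɛdʃilv/.
Syllabifying with onset maximization leaves /n/, /d/, /l/, /v/ stranded (no codas are permitted; onsets are limited to one consonant).
Inserting the epenthetic vowel yields /n/ → /no/, /d/ → /do/, /l/ → /lo/, /v/ → /vo/.

ɪnotɛdoʃilovo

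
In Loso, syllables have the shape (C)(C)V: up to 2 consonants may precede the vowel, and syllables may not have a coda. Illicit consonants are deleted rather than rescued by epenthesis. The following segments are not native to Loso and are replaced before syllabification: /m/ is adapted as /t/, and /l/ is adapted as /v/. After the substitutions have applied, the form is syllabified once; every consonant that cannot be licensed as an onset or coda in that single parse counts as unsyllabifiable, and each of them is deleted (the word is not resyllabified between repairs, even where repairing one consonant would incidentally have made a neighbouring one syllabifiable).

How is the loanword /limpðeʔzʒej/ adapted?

vipðezʒe

Substitution: /l/ → /v/, /m/ → /t/, giving /vitpðeʔzʒej/.
Under (C)(C)V, the unsyllabifiable consonants are /t/, /ʔ/, /j/ (no codas are permitted; onsets may contain at most 2 consonants).
Deletion applies to /t/, /ʔ/, /j/.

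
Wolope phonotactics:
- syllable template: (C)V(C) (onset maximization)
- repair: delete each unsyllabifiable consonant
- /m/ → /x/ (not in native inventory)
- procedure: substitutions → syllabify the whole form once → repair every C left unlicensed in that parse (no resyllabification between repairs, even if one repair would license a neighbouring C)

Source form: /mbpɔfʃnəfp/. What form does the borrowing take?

Substitution: /m/ → /x/, giving /xbpɔfʃnəfp/.
Syllabifying with onset maximization leaves /x/, /b/, /ʃ/, /p/ stranded (at most one coda consonant is licensed; onsets are limited to one consonant).
Deleting the stranded consonants removes /x/, /b/, /ʃ/, /p/.

pɔfnəf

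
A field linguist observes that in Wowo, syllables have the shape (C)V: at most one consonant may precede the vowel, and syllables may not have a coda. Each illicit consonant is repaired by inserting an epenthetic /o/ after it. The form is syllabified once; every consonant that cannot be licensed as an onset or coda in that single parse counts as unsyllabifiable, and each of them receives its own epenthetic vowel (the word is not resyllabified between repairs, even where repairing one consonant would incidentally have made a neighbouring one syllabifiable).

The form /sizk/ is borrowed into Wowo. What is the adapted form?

The consonants /z/, /k/ cannot be parsed into a legal (C)V syllable (no codas are permitted; onsets are limited to one consonant).
Each unlicensed consonant becomes the onset of a new syllable: /z/ → /zo/, /k/ → /ko/.

sizoko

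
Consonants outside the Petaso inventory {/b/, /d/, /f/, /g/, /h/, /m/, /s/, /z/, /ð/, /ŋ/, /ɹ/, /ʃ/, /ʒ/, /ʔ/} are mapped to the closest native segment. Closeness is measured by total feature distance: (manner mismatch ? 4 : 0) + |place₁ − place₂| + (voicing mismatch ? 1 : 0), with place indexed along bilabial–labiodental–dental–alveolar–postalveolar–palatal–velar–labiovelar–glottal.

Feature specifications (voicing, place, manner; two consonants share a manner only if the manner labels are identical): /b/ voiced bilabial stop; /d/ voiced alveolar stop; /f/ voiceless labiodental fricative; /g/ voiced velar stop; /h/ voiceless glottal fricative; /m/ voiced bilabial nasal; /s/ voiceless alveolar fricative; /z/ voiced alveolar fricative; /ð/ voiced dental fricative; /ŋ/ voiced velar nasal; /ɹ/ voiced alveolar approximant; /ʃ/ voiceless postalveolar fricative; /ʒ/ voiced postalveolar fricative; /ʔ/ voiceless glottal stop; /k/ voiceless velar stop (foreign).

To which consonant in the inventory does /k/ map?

/g/ is closest: same manner (stop), place distance 0 (velar→velar), voicing differs (+1); total 1. Next closest is /ʔ/ at distance 2.

g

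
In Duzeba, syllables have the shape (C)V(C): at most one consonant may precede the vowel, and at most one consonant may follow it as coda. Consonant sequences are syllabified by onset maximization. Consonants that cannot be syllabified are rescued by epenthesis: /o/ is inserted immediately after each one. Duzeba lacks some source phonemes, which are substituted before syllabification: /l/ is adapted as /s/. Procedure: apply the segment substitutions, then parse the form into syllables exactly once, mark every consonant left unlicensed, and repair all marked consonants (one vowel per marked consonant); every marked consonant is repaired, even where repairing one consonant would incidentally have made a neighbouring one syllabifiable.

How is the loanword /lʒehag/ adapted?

soʒehag

Substitution: /l/ → /s/, giving /sʒehag/.
Syllabifying with onset maximization leaves /s/ stranded (at most one coda consonant is licensed; onsets are limited to one consonant).
Epenthesis after each stranded consonant: /s/ → /so/.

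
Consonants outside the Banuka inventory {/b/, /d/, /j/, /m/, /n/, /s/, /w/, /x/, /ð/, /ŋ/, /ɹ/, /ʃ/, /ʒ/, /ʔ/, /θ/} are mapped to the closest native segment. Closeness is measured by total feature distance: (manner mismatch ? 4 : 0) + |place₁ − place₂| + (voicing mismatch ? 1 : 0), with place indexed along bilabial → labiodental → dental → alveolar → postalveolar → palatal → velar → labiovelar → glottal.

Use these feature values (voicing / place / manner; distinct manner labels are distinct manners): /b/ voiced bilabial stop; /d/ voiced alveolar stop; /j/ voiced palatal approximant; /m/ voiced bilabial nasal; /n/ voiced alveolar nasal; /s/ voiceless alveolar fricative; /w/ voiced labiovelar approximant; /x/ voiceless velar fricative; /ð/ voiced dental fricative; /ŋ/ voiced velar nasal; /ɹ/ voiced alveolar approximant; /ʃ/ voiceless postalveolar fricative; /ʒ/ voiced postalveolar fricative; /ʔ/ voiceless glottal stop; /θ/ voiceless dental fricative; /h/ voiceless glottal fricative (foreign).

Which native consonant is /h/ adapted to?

/x/ is closest: same manner (fricative), place distance 2 (glottal→velar), same voicing; total 2. Next closest is /ʃ/ at distance 4.

x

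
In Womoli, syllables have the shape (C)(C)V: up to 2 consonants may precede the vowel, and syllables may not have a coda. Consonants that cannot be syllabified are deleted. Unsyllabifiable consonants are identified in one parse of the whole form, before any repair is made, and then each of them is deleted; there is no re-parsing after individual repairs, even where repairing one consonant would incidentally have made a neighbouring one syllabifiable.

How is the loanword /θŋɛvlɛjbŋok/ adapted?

θŋɛvlɛbŋo

Under (C)(C)V, the unsyllabifiable consonants are /j/, /k/ (no codas are permitted; onsets may contain at most 2 consonants).
Each unlicensed consonant is deleted: /j/, /k/.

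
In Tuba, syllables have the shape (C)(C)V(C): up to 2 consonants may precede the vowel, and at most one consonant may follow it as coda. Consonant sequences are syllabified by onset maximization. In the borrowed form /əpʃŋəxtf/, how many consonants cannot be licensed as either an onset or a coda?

Under (C)(C)V(C), the unsyllabifiable consonants are /t/, /f/ (at most one coda consonant is licensed; onsets may contain at most 2 consonants).

2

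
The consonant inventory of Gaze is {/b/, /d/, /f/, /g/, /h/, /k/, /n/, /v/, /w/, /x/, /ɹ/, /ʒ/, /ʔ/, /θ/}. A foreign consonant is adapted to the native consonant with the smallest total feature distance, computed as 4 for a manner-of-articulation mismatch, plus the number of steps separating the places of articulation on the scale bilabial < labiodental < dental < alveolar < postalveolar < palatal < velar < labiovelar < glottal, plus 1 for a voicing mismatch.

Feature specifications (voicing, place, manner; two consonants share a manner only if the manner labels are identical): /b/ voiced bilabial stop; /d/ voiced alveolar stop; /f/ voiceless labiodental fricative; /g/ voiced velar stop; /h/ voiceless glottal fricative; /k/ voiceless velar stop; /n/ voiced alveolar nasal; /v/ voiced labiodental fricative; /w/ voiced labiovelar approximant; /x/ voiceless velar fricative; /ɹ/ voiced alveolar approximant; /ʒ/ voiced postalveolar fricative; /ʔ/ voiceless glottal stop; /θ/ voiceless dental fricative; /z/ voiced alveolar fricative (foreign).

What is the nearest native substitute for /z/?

ʒ

/ʒ/ is closest: same manner (fricative), place distance 1 (alveolar→postalveolar), same voicing; total 1. Next closest is /v/ at distance 2.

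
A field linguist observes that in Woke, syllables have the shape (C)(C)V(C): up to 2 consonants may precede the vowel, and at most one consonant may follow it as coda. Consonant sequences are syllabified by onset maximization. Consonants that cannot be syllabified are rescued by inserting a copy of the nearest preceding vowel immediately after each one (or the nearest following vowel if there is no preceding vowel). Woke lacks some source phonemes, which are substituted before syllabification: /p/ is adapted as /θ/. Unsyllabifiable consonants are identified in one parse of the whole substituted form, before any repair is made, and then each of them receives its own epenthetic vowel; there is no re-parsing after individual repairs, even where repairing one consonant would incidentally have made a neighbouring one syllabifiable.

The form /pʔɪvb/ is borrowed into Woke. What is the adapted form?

Substitution: /p/ → /θ/, giving /θʔɪvb/.
The consonants /b/ cannot be parsed into a legal (C)(C)V(C) syllable (at most one coda consonant is licensed; onsets may contain at most 2 consonants).
Epenthesis after each stranded consonant: /b/ → /bɪ/.

θʔɪvbɪ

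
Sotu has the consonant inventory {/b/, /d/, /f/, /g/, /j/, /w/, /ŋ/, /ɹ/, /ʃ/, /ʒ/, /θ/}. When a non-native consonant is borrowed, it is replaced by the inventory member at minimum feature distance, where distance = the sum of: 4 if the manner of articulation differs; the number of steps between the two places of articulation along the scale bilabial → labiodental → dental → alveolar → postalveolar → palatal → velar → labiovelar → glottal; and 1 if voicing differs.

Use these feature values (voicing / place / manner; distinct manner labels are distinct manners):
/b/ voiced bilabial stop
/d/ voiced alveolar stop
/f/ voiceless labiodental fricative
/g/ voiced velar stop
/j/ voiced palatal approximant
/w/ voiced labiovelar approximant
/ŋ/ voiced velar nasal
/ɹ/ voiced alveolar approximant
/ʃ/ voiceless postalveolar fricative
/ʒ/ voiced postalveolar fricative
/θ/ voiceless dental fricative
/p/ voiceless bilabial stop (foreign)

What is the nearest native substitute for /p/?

b

/b/ is closest: same manner (stop), place distance 0 (bilabial→bilabial), voicing differs (+1); total 1. Next closest is /d/ at distance 4.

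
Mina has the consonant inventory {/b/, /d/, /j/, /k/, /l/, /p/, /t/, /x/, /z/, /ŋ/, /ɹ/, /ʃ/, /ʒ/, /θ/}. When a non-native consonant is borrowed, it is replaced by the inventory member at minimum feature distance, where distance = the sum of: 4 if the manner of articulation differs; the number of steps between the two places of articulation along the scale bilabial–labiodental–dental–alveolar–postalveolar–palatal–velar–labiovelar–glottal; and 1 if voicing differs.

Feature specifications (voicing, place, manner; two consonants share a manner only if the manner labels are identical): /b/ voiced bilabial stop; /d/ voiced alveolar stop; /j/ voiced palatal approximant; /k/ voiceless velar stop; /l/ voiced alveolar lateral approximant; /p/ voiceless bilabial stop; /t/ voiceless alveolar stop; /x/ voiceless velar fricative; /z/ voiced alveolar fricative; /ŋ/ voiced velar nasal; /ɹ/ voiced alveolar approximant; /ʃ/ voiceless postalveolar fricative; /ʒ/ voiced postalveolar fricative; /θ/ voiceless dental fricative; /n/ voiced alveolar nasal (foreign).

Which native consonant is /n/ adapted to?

/ŋ/ is closest: same manner (nasal), place distance 3 (alveolar→velar), same voicing; total 3. Next closest is /d/ at distance 4.

ŋ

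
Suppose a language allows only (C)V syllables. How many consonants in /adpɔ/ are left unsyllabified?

The consonants /d/ cannot be parsed into a legal (C)V syllable (no codas are permitted; onsets are limited to one consonant).

1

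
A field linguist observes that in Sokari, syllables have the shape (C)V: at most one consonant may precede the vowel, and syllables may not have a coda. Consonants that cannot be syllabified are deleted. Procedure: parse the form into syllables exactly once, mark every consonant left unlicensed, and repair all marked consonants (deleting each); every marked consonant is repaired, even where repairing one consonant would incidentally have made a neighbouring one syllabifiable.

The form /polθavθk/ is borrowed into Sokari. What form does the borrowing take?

Syllabifying with onset maximization leaves /l/, /v/, /θ/, /k/ stranded (no codas are permitted; onsets are limited to one consonant).
Each unlicensed consonant is deleted: /l/, /v/, /θ/, /k/.

poθa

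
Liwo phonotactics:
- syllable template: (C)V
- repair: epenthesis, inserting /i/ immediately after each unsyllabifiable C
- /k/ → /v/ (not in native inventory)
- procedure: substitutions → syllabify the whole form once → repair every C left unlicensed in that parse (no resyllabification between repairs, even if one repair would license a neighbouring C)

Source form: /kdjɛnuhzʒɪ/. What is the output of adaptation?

Substitution: /k/ → /v/, giving /vdjɛnuhzʒɪ/.
Under (C)V, the unsyllabifiable consonants are /v/, /d/, /h/, /z/ (no codas are permitted; onsets are limited to one consonant).
Each unlicensed consonant becomes the onset of a new syllable: /v/ → /vi/, /d/ → /di/, /h/ → /hi/, /z/ → /zi/.

vidijɛnuhiziʒɪ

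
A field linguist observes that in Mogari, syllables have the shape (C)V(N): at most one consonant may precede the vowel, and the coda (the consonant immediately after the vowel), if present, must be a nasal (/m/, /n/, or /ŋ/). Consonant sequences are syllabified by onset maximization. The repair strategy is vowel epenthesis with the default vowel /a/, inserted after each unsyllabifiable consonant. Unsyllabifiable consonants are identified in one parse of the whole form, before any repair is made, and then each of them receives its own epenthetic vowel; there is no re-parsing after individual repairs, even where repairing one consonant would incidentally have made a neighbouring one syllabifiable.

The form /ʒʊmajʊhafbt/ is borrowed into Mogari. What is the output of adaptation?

Under (C)V(N), the unsyllabifiable consonants are /f/, /b/, /t/ (only a nasal (/m/, /n/, or /ŋ/) is licensed in coda position; onsets are limited to one consonant).
Each unlicensed consonant becomes the onset of a new syllable: /f/ → /fa/, /b/ → /ba/, /t/ → /ta/.

ʒʊmajʊhafabata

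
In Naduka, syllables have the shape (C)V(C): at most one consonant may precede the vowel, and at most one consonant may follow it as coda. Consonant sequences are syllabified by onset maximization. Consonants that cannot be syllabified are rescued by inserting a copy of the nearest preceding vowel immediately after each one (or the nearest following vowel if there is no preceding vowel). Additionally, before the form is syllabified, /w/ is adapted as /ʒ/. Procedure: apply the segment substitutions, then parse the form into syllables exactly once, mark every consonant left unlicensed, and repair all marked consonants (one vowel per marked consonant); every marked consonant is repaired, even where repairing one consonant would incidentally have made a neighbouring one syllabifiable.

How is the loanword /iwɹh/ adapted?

Substitution: /w/ → /ʒ/, giving /iʒɹh/.
Under (C)V(C), the unsyllabifiable consonants are /ɹ/, /h/ (at most one coda consonant is licensed; onsets are limited to one consonant).
Inserting the epenthetic vowel yields /ɹ/ → /ɹi/, /h/ → /hi/.

iʒɹihi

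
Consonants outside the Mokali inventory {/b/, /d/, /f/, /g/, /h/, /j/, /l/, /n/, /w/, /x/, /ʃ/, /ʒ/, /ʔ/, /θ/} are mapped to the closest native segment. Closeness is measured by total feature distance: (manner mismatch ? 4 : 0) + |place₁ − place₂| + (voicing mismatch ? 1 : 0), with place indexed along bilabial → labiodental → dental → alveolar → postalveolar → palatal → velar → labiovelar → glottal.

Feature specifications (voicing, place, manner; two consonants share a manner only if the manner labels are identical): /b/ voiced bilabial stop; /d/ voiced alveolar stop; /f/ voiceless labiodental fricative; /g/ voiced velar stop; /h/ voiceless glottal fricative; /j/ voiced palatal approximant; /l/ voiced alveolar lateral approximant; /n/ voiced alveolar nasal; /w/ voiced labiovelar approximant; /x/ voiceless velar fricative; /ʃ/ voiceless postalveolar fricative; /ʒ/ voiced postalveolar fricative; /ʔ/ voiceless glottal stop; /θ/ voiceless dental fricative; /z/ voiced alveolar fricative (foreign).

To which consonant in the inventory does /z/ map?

ʒ

/ʒ/ is closest: same manner (fricative), place distance 1 (alveolar→postalveolar), same voicing; total 1. Next closest is /ʃ/ at distance 2.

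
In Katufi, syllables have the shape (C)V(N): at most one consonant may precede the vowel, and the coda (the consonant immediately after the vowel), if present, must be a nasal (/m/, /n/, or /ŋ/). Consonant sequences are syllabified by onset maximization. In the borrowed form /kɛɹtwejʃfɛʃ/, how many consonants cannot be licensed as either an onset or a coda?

5

Syllabifying with onset maximization leaves /ɹ/, /t/, /j/, /ʃ/, /ʃ/ stranded (only a nasal (/m/, /n/, or /ŋ/) is licensed in coda position; onsets are limited to one consonant).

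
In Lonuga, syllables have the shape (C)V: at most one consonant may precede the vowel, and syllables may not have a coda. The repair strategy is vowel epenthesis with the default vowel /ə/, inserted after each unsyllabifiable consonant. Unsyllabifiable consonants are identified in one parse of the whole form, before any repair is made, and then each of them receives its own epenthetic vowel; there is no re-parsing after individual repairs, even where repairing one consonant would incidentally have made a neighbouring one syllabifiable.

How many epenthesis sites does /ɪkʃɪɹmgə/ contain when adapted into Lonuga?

The unsyllabifiable consonants are /k/, /ɹ/, /m/; each receives one epenthetic vowel.

3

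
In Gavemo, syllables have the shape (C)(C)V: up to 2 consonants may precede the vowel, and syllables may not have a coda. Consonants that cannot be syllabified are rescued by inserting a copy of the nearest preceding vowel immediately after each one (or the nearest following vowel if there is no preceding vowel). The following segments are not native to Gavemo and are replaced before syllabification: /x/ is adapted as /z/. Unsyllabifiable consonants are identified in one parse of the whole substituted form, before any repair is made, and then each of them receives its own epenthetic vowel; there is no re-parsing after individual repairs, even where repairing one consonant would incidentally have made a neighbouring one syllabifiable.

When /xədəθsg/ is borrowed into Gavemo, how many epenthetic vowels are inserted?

After substitution the input is /zədəθsg/.
The unsyllabifiable consonants are /θ/, /s/, /g/; each receives one epenthetic vowel.

3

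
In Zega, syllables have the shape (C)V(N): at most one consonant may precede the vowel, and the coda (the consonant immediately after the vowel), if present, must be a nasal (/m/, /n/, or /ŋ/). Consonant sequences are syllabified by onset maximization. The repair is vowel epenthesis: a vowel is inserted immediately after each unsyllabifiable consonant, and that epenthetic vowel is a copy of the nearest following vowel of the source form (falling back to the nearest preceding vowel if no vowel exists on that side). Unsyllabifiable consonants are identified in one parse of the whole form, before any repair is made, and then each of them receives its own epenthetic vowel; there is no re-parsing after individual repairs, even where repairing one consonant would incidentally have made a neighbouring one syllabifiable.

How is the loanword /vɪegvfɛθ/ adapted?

The consonants /g/, /v/, /θ/ cannot be parsed into a legal (C)V(N) syllable (only a nasal (/m/, /n/, or /ŋ/) is licensed in coda position; onsets are limited to one consonant).
Epenthesis after each stranded consonant: /g/ → /gɛ/, /v/ → /vɛ/, /θ/ → /θɛ/.

vɪegɛvɛfɛθɛ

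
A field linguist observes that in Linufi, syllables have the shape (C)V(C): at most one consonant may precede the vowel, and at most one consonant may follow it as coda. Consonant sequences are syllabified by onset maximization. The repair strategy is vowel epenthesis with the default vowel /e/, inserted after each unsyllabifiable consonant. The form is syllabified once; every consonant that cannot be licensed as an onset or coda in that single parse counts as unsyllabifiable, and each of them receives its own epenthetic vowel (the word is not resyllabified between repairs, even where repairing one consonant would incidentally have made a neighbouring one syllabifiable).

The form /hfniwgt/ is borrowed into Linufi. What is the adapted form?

The consonants /h/, /f/, /g/, /t/ cannot be parsed into a legal (C)V(C) syllable (at most one coda consonant is licensed; onsets are limited to one consonant).
Each unlicensed consonant becomes the onset of a new syllable: /h/ → /he/, /f/ → /fe/, /g/ → /ge/, /t/ → /te/.

hefeniwgete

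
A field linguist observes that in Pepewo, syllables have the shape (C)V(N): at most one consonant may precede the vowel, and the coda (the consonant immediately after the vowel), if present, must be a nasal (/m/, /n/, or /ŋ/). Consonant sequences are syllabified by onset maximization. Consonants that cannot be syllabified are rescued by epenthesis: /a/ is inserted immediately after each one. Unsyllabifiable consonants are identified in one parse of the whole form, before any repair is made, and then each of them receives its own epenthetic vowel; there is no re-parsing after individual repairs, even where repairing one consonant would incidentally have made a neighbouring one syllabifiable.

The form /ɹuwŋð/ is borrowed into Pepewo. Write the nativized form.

The consonants /w/, /ŋ/, /ð/ cannot be parsed into a legal (C)V(N) syllable (only a nasal (/m/, /n/, or /ŋ/) is licensed in coda position; onsets are limited to one consonant).
Each unlicensed consonant becomes the onset of a new syllable: /w/ → /wa/, /ŋ/ → /ŋa/, /ð/ → /ða/.

ɹuwaŋaða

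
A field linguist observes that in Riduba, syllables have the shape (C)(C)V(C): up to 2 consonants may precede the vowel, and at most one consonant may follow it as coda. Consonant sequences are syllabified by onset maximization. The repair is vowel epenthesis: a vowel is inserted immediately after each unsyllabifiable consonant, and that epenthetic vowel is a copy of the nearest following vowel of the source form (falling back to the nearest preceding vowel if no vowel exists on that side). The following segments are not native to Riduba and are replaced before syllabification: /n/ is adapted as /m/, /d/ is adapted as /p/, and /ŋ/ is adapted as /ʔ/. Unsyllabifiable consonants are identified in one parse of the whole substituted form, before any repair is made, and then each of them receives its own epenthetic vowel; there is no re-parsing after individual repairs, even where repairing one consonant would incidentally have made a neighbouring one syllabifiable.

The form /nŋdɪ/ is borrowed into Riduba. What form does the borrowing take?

Substitution: /n/ → /m/, /ŋ/ → /ʔ/, /d/ → /p/, giving /mʔpɪ/.
Syllabifying with onset maximization leaves /m/ stranded (at most one coda consonant is licensed; onsets may contain at most 2 consonants).
Inserting the epenthetic vowel yields /m/ → /mɪ/.

mɪʔpɪ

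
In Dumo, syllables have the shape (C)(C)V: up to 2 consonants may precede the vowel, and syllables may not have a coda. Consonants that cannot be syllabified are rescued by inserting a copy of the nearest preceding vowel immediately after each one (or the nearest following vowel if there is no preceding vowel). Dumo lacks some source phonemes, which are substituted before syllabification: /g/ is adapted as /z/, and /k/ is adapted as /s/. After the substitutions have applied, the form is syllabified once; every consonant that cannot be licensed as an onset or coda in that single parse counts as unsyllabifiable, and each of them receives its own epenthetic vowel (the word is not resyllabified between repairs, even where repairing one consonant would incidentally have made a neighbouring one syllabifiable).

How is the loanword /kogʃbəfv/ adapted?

sozoʃbəfəvə

Substitution: /k/ → /s/, /g/ → /z/, giving /sozʃbəfv/.
Under (C)(C)V, the unsyllabifiable consonants are /z/, /f/, /v/ (no codas are permitted; onsets may contain at most 2 consonants).
Inserting the epenthetic vowel yields /z/ → /zo/, /f/ → /fə/, /v/ → /və/.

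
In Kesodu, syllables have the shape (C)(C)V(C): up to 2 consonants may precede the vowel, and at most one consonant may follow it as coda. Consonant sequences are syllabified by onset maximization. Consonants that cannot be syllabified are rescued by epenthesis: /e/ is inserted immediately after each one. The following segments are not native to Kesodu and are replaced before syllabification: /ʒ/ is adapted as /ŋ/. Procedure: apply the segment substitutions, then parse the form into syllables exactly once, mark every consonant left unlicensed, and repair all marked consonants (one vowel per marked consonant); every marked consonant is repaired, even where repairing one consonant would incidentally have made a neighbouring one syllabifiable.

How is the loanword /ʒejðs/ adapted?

Substitution: /ʒ/ → /ŋ/, giving /ŋejðs/.
Syllabifying with onset maximization leaves /ð/, /s/ stranded (at most one coda consonant is licensed; onsets may contain at most 2 consonants).
Inserting the epenthetic vowel yields /ð/ → /ðe/, /s/ → /se/.

ŋejðese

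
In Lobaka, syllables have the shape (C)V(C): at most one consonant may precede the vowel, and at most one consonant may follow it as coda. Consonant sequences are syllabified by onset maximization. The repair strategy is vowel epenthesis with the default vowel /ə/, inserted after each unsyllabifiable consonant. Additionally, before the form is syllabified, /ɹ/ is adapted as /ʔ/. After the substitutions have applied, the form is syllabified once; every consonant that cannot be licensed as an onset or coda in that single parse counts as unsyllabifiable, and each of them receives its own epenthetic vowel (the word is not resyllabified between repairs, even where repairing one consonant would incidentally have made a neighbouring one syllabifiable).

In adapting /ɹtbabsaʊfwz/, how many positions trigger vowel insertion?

4

After substitution the input is /ʔtbabsaʊfwz/.
The unsyllabifiable consonants are /ʔ/, /t/, /w/, /z/; each receives one epenthetic vowel.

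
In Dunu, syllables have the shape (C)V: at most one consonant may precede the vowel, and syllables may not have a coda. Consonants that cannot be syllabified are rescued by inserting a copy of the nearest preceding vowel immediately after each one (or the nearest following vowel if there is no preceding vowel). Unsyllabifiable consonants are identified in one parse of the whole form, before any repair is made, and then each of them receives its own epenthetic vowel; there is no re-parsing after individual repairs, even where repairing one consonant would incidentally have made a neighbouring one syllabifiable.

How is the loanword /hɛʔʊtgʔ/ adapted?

hɛʔʊtʊgʊʔʊ

Under (C)V, the unsyllabifiable consonants are /t/, /g/, /ʔ/ (no codas are permitted; onsets are limited to one consonant).
Epenthesis after each stranded consonant: /t/ → /tʊ/, /g/ → /gʊ/, /ʔ/ → /ʔʊ/.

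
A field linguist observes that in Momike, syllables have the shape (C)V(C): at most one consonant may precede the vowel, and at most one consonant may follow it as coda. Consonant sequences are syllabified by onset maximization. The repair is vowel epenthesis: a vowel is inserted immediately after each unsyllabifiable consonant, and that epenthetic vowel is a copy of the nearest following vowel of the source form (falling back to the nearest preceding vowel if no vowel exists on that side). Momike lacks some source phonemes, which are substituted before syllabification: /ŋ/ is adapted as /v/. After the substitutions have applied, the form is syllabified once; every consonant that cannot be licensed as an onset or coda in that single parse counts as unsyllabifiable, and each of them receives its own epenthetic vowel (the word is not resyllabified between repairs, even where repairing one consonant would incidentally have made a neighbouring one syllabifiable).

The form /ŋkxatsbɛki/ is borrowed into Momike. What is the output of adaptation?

vakaxatsɛbɛki

Substitution: /ŋ/ → /v/, giving /vkxatsbɛki/.
Syllabifying with onset maximization leaves /v/, /k/, /s/ stranded (at most one coda consonant is licensed; onsets are limited to one consonant).
Inserting the epenthetic vowel yields /v/ → /va/, /k/ → /ka/, /s/ → /sɛ/.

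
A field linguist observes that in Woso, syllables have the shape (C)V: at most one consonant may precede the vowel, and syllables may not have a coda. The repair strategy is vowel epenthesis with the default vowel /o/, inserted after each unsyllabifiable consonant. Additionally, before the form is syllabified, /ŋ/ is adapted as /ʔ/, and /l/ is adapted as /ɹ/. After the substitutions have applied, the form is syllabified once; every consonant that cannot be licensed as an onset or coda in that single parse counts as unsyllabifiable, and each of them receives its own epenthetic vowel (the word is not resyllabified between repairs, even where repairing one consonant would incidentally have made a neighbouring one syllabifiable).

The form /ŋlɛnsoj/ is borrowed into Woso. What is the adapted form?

ʔoɹɛnosojo

Substitution: /ŋ/ → /ʔ/, /l/ → /ɹ/, giving /ʔɹɛnsoj/.
Syllabifying with onset maximization leaves /ʔ/, /n/, /j/ stranded (no codas are permitted; onsets are limited to one consonant).
Inserting the epenthetic vowel yields /ʔ/ → /ʔo/, /n/ → /no/, /j/ → /jo/.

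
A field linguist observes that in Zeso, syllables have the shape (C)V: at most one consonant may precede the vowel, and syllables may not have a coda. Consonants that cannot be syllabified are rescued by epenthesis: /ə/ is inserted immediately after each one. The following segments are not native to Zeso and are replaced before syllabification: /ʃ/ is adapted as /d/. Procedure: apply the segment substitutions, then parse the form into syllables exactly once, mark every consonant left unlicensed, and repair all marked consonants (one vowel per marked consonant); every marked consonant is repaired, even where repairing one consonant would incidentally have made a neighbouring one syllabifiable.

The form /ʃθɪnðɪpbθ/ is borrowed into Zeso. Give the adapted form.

dəθɪnəðɪpəbəθə

Substitution: /ʃ/ → /d/, giving /dθɪnðɪpbθ/.
The consonants /d/, /n/, /p/, /b/, /θ/ cannot be parsed into a legal (C)V syllable (no codas are permitted; onsets are limited to one consonant).
Inserting the epenthetic vowel yields /d/ → /də/, /n/ → /nə/, /p/ → /pə/, /b/ → /bə/, /θ/ → /θə/.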